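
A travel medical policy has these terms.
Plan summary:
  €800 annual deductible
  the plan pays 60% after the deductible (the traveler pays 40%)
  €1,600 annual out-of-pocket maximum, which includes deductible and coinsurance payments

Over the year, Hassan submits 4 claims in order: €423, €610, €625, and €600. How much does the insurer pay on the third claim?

€375

Claim 1 — €423: all of it applies to the deductible. Traveler owes €423 (running OOP €423). Plan pays €423 − €423 = €0.
Claim 2 — €610: €377 to deductible, leaving €233; traveler's 40% is €93.20. Traveler pays €470.20; OOP now €893.20. Insurer: €610 − €470.20 = €139.80.
Claim 3 — €625: 40% coinsurance on €625 = €250. Traveler pays €250; OOP now €1,143.20. Insurer: €625 − €250 = €375.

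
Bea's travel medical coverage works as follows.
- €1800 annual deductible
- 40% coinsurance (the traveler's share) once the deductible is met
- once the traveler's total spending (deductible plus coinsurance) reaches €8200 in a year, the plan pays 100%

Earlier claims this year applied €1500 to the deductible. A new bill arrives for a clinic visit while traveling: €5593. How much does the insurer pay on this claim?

€3175.80

Remaining deductible: €1800 − €1500 = €300.
That leaves €5593 − €300 = €5293 for coinsurance.
Traveler's 40% share of €5293 is €2117.20.
So the traveler owes €300 + €2117.20 = €2417.20 before any cap.
Total out-of-pocket so far would be €1500 + €2417.20 = €3917.20, below the €8200 cap — no reduction.
The insurer covers the remainder: €5593 − €2417.20 = €3175.80.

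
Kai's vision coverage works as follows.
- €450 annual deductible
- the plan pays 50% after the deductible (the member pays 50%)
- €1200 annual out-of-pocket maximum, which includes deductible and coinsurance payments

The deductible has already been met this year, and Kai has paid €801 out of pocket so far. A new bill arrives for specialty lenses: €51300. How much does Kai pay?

€399

With the deductible met, the entire €51300 is subject to coinsurance.
Coinsurance: €51300 × 50% = €25650.
Adding €25650 to the €801 already spent would give €26451, which exceeds the €1200 cap; the member pays just €1200 − €801 = €399.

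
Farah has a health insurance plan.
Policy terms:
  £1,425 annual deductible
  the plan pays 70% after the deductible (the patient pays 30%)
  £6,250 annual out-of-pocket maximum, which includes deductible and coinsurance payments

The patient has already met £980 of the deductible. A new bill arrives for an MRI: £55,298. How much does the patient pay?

Remaining deductible: £1,425 − £980 = £445.
After the £445 deductible portion, £55,298 − £445 = £54,853 is subject to coinsurance.
Patient's 30% share of £54,853 is £16,455.90.
So the patient owes £445 + £16,455.90 = £16,900.90 before any cap.
Adding £16,900.90 to the £980 already spent would give £17,880.90, which exceeds the £6,250 cap; the patient pays just £6,250 − £980 = £5,270.

£5,270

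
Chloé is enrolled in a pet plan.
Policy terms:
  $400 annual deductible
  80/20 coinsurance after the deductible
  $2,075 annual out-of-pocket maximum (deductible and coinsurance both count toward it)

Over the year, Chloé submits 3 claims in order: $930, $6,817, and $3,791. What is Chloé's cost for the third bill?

$205.60

#1 ($930): $400 to deductible, leaving $530; 20% of $530 = $106. Owner pays $506; OOP now $506.
#2 ($6,817): 20% coinsurance on $6,817 = $1,363.40. Cost to owner: $1,363.40. OOP to date $1,869.40.
#3 ($3,791): deductible met; 20% of $3,791 = $758.20. Adding that to $1,869.40 gives $2,627.60, past the $2,075 cap; owner pays only $2,075 − $1,869.40 = $205.60.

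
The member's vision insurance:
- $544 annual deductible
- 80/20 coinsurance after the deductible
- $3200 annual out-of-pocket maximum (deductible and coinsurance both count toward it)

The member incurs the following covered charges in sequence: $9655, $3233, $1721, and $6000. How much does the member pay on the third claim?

Claim 1 ($9655): $544 to deductible, leaving $9111; coinsurance $9111 × 20% = $1822.20. Member pays $2366.20; OOP now $2366.20.
Claim 2 ($3233): deductible already satisfied, so member's share is 20% × $3233 = $646.60. Member pays $646.60; OOP now $3012.80.
Claim 3 ($1721): 20% coinsurance on $1721 = $344.20. OOP would hit $3357 > $3200, so the cap limits the member to $3200 − $3012.80 = $187.20.

$187.20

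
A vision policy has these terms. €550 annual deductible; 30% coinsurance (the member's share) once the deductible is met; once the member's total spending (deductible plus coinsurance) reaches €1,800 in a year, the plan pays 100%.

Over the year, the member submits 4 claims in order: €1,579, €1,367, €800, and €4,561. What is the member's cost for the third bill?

€240

Bill 1, €1,579: €550 to deductible, leaving €1,029; coinsurance €1,029 × 30% = €308.70. Member pays €858.70; OOP now €858.70.
Bill 2, €1,367: 30% coinsurance on €1,367 = €410.10. Member pays €410.10; OOP now €1,268.80.
Bill 3, €800: deductible already satisfied, so member's share is 30% × €800 = €240. Cost to member: €240. OOP to date €1,508.80.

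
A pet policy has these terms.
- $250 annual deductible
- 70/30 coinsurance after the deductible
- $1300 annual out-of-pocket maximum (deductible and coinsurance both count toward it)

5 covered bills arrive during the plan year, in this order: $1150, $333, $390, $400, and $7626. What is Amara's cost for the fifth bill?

$443.10

Bill 1, $1150: deductible takes $250, $900 remains; 30% of $900 = $270. Owner owes $520 (running OOP $520).
Bill 2, $333: 30% coinsurance on $333 = $99.90. Owner pays $99.90; OOP now $619.90.
Bill 3, $390: deductible already satisfied, so owner's share is 30% × $390 = $117. Owner pays $117; OOP now $736.90.
Bill 4, $400: 30% coinsurance on $400 = $120. Owner owes $120 (running OOP $856.90).
Bill 5, $7626: deductible already satisfied, so owner's share is 30% × $7626 = $2287.80. OOP would hit $3144.70 > $1300, so the cap limits the owner to $1300 − $856.90 = $443.10.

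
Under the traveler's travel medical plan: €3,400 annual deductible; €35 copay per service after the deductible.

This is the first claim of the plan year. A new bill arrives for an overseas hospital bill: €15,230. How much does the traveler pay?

€3,435

Nothing has been paid toward the €3,400 deductible, so the first €3,400 of this charge is applied there.
After the €3,400 deductible portion, €15,230 − €3,400 = €11,830 is subject to the copay.
Copay on this service: €35.
So the traveler owes €3,400 + €35 = €3,435.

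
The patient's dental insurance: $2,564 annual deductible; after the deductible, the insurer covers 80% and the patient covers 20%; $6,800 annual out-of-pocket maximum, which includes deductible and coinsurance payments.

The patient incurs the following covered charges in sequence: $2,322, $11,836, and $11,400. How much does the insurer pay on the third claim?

$9,482.80

#1 ($2,322): all of it applies to the deductible. Patient owes $2,322 (running OOP $2,322). Insurer: $2,322 − $2,322 = $0.
#2 ($11,836): $242 to deductible, leaving $11,594; coinsurance $11,594 × 20% = $2,318.80. Cost to patient: $2,560.80. OOP to date $4,882.80. Plan pays $11,836 − $2,560.80 = $9,275.20.
#3 ($11,400): deductible met; 20% of $11,400 = $2,280. OOP would hit $7,162.80 > $6,800, so the cap limits the patient to $6,800 − $4,882.80 = $1,917.20. Insurer: $11,400 − $1,917.20 = $9,482.80.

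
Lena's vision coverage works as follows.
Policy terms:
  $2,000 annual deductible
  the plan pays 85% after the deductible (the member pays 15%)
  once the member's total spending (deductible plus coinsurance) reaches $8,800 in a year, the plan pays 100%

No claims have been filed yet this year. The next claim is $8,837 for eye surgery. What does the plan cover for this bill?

Deductible not yet touched, so the first $2,000 of the bill goes to the deductible.
That leaves $8,837 − $2,000 = $6,837 for coinsurance.
15% of $6,837 = $1,025.55 falls to the member.
So the member owes $2,000 + $1,025.55 = $3,025.55 before any cap.
Cumulative spending $0 + $3,025.55 = $3,025.55 stays under the $8,800 maximum.
The insurer covers the remainder: $8,837 − $3,025.55 = $5,811.45.

$5,811.45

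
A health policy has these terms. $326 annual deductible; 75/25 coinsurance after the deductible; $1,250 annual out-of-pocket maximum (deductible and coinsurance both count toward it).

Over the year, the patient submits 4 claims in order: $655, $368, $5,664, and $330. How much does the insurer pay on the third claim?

Bill 1, $655: deductible takes $326, $329 remains; patient's 25% is $82.25. Patient owes $408.25 (running OOP $408.25). Insurer: $655 − $408.25 = $246.75.
Bill 2, $368: 25% coinsurance on $368 = $92. Cost to patient: $92. OOP to date $500.25. Insurer: $368 − $92 = $276.
Bill 3, $5,664: deductible already satisfied, so patient's share is 25% × $5,664 = $1,416. That would push OOP to $1,916.25, over the $1,250 cap, so patient pays $1,250 − $500.25 = $749.75. Plan pays $5,664 − $749.75 = $4,914.25.

$4,914.25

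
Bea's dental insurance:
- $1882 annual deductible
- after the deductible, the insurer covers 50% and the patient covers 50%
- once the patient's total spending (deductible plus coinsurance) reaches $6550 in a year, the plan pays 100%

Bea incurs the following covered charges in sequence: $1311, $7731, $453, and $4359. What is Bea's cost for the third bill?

#1 ($1311): all of it applies to the deductible. Patient owes $1311 (running OOP $1311).
#2 ($7731): $571 to deductible, leaving $7160; coinsurance $7160 × 50% = $3580. Patient owes $4151 (running OOP $5462).
#3 ($453): 50% coinsurance on $453 = $226.50. Cost to patient: $226.50. OOP to date $5688.50.

$226.50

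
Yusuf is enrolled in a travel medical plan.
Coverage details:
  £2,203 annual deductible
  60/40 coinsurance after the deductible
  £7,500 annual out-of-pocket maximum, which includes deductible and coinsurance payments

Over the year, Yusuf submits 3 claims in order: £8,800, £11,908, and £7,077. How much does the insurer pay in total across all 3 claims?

£20,285

#1 (£8,800): deductible takes £2,203, £6,597 remains; traveler's 40% is £2,638.80. Traveler pays £4,841.80; OOP now £4,841.80. Plan pays £8,800 − £4,841.80 = £3,958.20.
#2 (£11,908): deductible met; 40% of £11,908 = £4,763.20. That would push OOP to £9,605, over the £7,500 cap, so traveler pays £7,500 − £4,841.80 = £2,658.20. Plan pays £11,908 − £2,658.20 = £9,249.80.
#3 (£7,077): deductible met; 40% of £7,077 = £2,830.80. That would push OOP to £10,330.80, over the £7,500 cap, so traveler pays £7,500 − £7,500 = £0. Plan pays £7,077 − £0 = £7,077.
Insurer total = bills − traveler's total = £27,785 − £7,500 = £20,285.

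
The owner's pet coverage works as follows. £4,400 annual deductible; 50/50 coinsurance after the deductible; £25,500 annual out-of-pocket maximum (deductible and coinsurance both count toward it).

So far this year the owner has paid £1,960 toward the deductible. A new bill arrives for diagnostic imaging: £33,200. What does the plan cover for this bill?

Deductible still to meet: £4,400 − £1,960 = £2,440.
The remaining £30,760 (= £33,200 − £2,440) moves to coinsurance.
Owner's 50% share of £30,760 is £15,380.
That puts the owner's cost at £2,440 + £15,380 = £17,820 before any cap.
Cumulative spending £1,960 + £17,820 = £19,780 stays under the £25,500 maximum.
Insurer pays the balance: £33,200 − £17,820 = £15,380.

£15,380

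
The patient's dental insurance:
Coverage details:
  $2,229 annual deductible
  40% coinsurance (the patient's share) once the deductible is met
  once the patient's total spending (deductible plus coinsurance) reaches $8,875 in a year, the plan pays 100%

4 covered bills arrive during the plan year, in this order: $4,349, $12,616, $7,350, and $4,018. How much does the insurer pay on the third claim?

$6,598.40

Bill 1, $4,349: $2,229 finishes the deductible; $2,120 goes to coinsurance; coinsurance $2,120 × 40% = $848. Patient pays $3,077; OOP now $3,077. Plan pays $4,349 − $3,077 = $1,272.
Bill 2, $12,616: deductible already satisfied, so patient's share is 40% × $12,616 = $5,046.40. Patient pays $5,046.40; OOP now $8,123.40. Insurer: $12,616 − $5,046.40 = $7,569.60.
Bill 3, $7,350: deductible already satisfied, so patient's share is 40% × $7,350 = $2,940. That would push OOP to $11,063.40, over the $8,875 cap, so patient pays $8,875 − $8,123.40 = $751.60. Insurer: $7,350 − $751.60 = $6,598.40.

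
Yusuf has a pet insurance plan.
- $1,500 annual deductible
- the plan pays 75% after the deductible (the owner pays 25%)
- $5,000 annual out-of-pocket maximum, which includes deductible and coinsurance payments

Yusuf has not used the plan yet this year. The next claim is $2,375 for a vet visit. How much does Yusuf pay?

$1,718.75

Deductible not yet touched, so the first $1,500 of the bill goes to the deductible.
That leaves $2,375 − $1,500 = $875 for coinsurance.
Owner's 25% share of $875 is $218.75.
Owner responsibility before any cap: $1,500 + $218.75 = $1,718.75.
Cumulative spending $0 + $1,718.75 = $1,718.75 stays under the $5,000 maximum.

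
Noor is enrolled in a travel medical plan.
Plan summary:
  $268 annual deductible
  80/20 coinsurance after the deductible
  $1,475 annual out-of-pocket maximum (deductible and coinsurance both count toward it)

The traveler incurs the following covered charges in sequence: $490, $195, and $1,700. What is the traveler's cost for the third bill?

$340

Claim 1 — $490: $268 finishes the deductible; $222 goes to coinsurance; traveler's 20% is $44.40. Cost to traveler: $312.40. OOP to date $312.40.
Claim 2 — $195: deductible already satisfied, so traveler's share is 20% × $195 = $39. Traveler pays $39; OOP now $351.40.
Claim 3 — $1,700: 20% coinsurance on $1,700 = $340. Cost to traveler: $340. OOP to date $691.40.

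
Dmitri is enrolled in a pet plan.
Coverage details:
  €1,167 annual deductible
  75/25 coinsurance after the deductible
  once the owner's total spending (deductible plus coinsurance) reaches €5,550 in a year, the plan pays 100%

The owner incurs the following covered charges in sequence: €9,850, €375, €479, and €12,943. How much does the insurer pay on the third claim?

Claim 1 — €9,850: €1,167 to deductible, leaving €8,683; 25% of €8,683 = €2,170.75. Cost to owner: €3,337.75. OOP to date €3,337.75. Insurer: €9,850 − €3,337.75 = €6,512.25.
Claim 2 — €375: deductible met; 25% of €375 = €93.75. Owner owes €93.75 (running OOP €3,431.50). Plan pays €375 − €93.75 = €281.25.
Claim 3 — €479: deductible already satisfied, so owner's share is 25% × €479 = €119.75. Cost to owner: €119.75. OOP to date €3,551.25. Insurer: €479 − €119.75 = €359.25.

€359.25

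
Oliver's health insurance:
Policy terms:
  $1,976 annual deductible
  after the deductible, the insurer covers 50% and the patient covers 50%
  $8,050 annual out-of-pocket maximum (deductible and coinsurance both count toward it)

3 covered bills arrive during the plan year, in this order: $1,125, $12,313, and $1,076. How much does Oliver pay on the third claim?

#1 ($1,125): fully absorbed by the deductible. Patient pays $1,125; OOP now $1,125.
#2 ($12,313): deductible takes $851, $11,462 remains; patient's 50% is $5,731. Patient pays $6,582; OOP now $7,707.
#3 ($1,076): deductible met; 50% of $1,076 = $538. OOP would hit $8,245 > $8,050, so the cap limits the patient to $8,050 − $7,707 = $343.

$343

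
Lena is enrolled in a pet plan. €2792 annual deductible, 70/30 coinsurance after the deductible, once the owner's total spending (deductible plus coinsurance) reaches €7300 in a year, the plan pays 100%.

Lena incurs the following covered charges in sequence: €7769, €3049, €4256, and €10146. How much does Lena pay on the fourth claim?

€823.40

#1 (€7769): €2792 finishes the deductible; €4977 goes to coinsurance; 30% of €4977 = €1493.10. Cost to owner: €4285.10. OOP to date €4285.10.
#2 (€3049): deductible met; 30% of €3049 = €914.70. Cost to owner: €914.70. OOP to date €5199.80.
#3 (€4256): deductible already satisfied, so owner's share is 30% × €4256 = €1276.80. Owner owes €1276.80 (running OOP €6476.60).
#4 (€10146): deductible met; 30% of €10146 = €3043.80. Adding that to €6476.60 gives €9520.40, past the €7300 cap; owner pays only €7300 − €6476.60 = €823.40.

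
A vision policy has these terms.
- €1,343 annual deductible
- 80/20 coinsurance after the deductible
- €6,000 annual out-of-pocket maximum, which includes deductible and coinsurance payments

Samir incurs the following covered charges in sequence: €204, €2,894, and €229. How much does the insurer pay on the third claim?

Bill 1, €204: all of it applies to the deductible. Cost to member: €204. OOP to date €204. Insurer: €204 − €204 = €0.
Bill 2, €2,894: €1,139 finishes the deductible; €1,755 goes to coinsurance; 20% of €1,755 = €351. Cost to member: €1,490. OOP to date €1,694. Insurer: €2,894 − €1,490 = €1,404.
Bill 3, €229: deductible met; 20% of €229 = €45.80. Member owes €45.80 (running OOP €1,739.80). Insurer: €229 − €45.80 = €183.20.

€183.20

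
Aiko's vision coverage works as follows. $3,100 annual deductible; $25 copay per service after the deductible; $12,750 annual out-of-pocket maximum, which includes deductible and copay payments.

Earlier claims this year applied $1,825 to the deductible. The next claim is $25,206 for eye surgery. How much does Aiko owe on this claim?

Deductible still to meet: $3,100 − $1,825 = $1,275.
The remaining $23,931 (= $25,206 − $1,275) moves to the copay.
Copay on this service: $25.
That puts the member's cost at $1,275 + $25 = $1,300 before any cap.
Year-to-date out-of-pocket becomes $1,825 + $1,300 = $3,125, still under the $12,750 maximum, so no cap applies.

$1,300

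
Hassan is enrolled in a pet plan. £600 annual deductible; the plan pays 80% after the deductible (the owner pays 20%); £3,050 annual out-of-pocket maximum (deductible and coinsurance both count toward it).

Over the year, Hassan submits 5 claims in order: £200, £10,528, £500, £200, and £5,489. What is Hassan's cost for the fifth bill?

£284.40

Claim 1 — £200: all of it applies to the deductible. Owner pays £200; OOP now £200.
Claim 2 — £10,528: deductible takes £400, £10,128 remains; coinsurance £10,128 × 20% = £2,025.60. Owner owes £2,425.60 (running OOP £2,625.60).
Claim 3 — £500: deductible already satisfied, so owner's share is 20% × £500 = £100. Cost to owner: £100. OOP to date £2,725.60.
Claim 4 — £200: deductible met; 20% of £200 = £40. Owner pays £40; OOP now £2,765.60.
Claim 5 — £5,489: deductible already satisfied, so owner's share is 20% × £5,489 = £1,097.80. OOP would hit £3,863.40 > £3,050, so the cap limits the owner to £3,050 − £2,765.60 = £284.40.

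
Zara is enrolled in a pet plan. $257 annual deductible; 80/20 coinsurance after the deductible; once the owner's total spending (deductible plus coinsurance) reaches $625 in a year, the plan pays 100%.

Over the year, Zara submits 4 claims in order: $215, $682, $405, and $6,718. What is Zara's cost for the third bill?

$81

Bill 1, $215: fully absorbed by the deductible. Owner pays $215; OOP now $215.
Bill 2, $682: $42 to deductible, leaving $640; 20% of $640 = $128. Owner owes $170 (running OOP $385).
Bill 3, $405: deductible already satisfied, so owner's share is 20% × $405 = $81. Owner pays $81; OOP now $466.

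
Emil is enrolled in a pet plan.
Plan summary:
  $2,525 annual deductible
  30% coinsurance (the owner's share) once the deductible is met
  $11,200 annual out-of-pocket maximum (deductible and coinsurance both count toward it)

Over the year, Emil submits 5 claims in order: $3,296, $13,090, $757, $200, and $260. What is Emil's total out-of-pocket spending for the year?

$7,048.40

Bill 1, $3,296: deductible takes $2,525, $771 remains; coinsurance $771 × 30% = $231.30. Cost to owner: $2,756.30. OOP to date $2,756.30.
Bill 2, $13,090: deductible met; 30% of $13,090 = $3,927. Owner owes $3,927 (running OOP $6,683.30).
Bill 3, $757: 30% coinsurance on $757 = $227.10. Owner owes $227.10 (running OOP $6,910.40).
Bill 4, $200: deductible already satisfied, so owner's share is 30% × $200 = $60. Owner pays $60; OOP now $6,970.40.
Bill 5, $260: deductible already satisfied, so owner's share is 30% × $260 = $78. Owner owes $78 (running OOP $7,048.40).
Summing the owner's payments: $2,756.30 + $3,927 + $227.10 + $60 + $78 = $7,048.40.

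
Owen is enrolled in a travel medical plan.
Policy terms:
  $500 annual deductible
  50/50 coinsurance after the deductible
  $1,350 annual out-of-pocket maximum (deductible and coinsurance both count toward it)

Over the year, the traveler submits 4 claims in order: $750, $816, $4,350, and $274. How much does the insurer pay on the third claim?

$4,033

Bill 1, $750: $500 finishes the deductible; $250 goes to coinsurance; coinsurance $250 × 50% = $125. Traveler pays $625; OOP now $625. Plan pays $750 − $625 = $125.
Bill 2, $816: deductible already satisfied, so traveler's share is 50% × $816 = $408. Traveler pays $408; OOP now $1,033. Plan pays $816 − $408 = $408.
Bill 3, $4,350: deductible met; 50% of $4,350 = $2,175. OOP would hit $3,208 > $1,350, so the cap limits the traveler to $1,350 − $1,033 = $317. Insurer: $4,350 − $317 = $4,033.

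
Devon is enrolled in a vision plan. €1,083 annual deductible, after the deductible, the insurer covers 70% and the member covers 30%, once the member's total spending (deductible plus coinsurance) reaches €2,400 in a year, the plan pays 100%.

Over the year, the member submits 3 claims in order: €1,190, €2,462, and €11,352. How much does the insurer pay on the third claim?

€10,805.70

#1 (€1,190): €1,083 finishes the deductible; €107 goes to coinsurance; member's 30% is €32.10. Member pays €1,115.10; OOP now €1,115.10. Plan pays €1,190 − €1,115.10 = €74.90.
#2 (€2,462): 30% coinsurance on €2,462 = €738.60. Member owes €738.60 (running OOP €1,853.70). Insurer: €2,462 − €738.60 = €1,723.40.
#3 (€11,352): deductible already satisfied, so member's share is 30% × €11,352 = €3,405.60. That would push OOP to €5,259.30, over the €2,400 cap, so member pays €2,400 − €1,853.70 = €546.30. Plan pays €11,352 − €546.30 = €10,805.70.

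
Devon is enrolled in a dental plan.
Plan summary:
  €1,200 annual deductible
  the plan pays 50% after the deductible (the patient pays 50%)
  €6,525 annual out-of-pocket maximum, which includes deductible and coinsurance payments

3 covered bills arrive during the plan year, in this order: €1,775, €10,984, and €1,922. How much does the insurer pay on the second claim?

#1 (€1,775): €1,200 finishes the deductible; €575 goes to coinsurance; 50% of €575 = €287.50. Patient owes €1,487.50 (running OOP €1,487.50). Insurer: €1,775 − €1,487.50 = €287.50.
#2 (€10,984): deductible met; 50% of €10,984 = €5,492. Adding that to €1,487.50 gives €6,979.50, past the €6,525 cap; patient pays only €6,525 − €1,487.50 = €5,037.50. Plan pays €10,984 − €5,037.50 = €5,946.50.

€5,946.50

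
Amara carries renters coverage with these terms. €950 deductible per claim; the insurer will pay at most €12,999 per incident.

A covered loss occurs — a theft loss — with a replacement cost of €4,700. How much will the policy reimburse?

€3,750

Subtract the deductible: €4,700 − €950 = €3,750.
That's under the €12,999 cap, so the insurer reimburses the full €3,750.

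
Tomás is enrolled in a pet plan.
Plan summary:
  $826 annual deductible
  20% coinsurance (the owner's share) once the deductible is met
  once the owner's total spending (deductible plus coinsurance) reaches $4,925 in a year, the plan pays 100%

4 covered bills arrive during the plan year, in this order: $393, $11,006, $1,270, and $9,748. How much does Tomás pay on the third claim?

$254

Bill 1, $393: fully absorbed by the deductible. Cost to owner: $393. OOP to date $393.
Bill 2, $11,006: $433 finishes the deductible; $10,573 goes to coinsurance; coinsurance $10,573 × 20% = $2,114.60. Owner owes $2,547.60 (running OOP $2,940.60).
Bill 3, $1,270: deductible already satisfied, so owner's share is 20% × $1,270 = $254. Cost to owner: $254. OOP to date $3,194.60.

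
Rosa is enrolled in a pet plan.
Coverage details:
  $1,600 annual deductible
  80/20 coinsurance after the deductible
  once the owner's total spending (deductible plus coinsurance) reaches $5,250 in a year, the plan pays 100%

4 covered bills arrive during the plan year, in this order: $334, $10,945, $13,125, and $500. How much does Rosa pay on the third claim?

$1,714.20

#1 ($334): entire amount goes to the deductible. Cost to owner: $334. OOP to date $334.
#2 ($10,945): $1,266 finishes the deductible; $9,679 goes to coinsurance; owner's 20% is $1,935.80. Owner owes $3,201.80 (running OOP $3,535.80).
#3 ($13,125): 20% coinsurance on $13,125 = $2,625. OOP would hit $6,160.80 > $5,250, so the cap limits the owner to $5,250 − $3,535.80 = $1,714.20.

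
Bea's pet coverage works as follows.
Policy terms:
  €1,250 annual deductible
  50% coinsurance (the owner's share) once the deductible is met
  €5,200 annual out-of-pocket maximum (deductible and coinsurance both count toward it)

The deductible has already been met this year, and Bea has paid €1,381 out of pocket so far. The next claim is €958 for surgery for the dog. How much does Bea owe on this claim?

The deductible is already satisfied, so the full bill goes to coinsurance.
Coinsurance: €958 × 50% = €479.
Year-to-date out-of-pocket becomes €1,381 + €479 = €1,860, still under the €5,200 maximum, so no cap applies.

€479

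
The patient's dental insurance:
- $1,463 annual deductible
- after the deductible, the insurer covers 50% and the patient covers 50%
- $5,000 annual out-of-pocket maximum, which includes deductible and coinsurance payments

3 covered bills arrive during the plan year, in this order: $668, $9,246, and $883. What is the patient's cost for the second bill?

$4,332

#1 ($668): fully absorbed by the deductible. Patient owes $668 (running OOP $668).
#2 ($9,246): $795 finishes the deductible; $8,451 goes to coinsurance; patient's 50% is $4,225.50. Together that's $795 + $4,225.50 = $5,020.50. Adding that to $668 gives $5,688.50, past the $5,000 cap; patient pays only $5,000 − $668 = $4,332.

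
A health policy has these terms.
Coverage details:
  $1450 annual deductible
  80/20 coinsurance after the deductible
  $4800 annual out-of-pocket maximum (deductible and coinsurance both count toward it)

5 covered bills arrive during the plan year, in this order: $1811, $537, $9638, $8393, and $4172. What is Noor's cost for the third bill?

Bill 1, $1811: $1450 to deductible, leaving $361; coinsurance $361 × 20% = $72.20. Patient owes $1522.20 (running OOP $1522.20).
Bill 2, $537: deductible already satisfied, so patient's share is 20% × $537 = $107.40. Cost to patient: $107.40. OOP to date $1629.60.
Bill 3, $9638: 20% coinsurance on $9638 = $1927.60. Patient owes $1927.60 (running OOP $3557.20).

$1927.60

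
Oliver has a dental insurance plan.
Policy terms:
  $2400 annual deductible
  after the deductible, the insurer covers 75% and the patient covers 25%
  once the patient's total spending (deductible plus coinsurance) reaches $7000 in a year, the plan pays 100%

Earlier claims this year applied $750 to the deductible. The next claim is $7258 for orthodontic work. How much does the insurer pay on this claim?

$750 of the $2400 deductible is already met, leaving $1650.
The remaining $5608 (= $7258 − $1650) moves to coinsurance.
Patient's 25% share of $5608 is $1402.
So the patient owes $1650 + $1402 = $3052 before any cap.
Total out-of-pocket so far would be $750 + $3052 = $3802, below the $7000 cap — no reduction.
Insurer pays the balance: $7258 − $3052 = $4206.

$4206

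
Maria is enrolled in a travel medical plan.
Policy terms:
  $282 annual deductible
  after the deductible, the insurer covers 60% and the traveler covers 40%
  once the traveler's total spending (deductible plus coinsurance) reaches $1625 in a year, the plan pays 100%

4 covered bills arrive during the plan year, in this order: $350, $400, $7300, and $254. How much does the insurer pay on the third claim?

Bill 1, $350: deductible takes $282, $68 remains; coinsurance $68 × 40% = $27.20. Traveler owes $309.20 (running OOP $309.20). Plan pays $350 − $309.20 = $40.80.
Bill 2, $400: deductible met; 40% of $400 = $160. Cost to traveler: $160. OOP to date $469.20. Plan pays $400 − $160 = $240.
Bill 3, $7300: deductible already satisfied, so traveler's share is 40% × $7300 = $2920. OOP would hit $3389.20 > $1625, so the cap limits the traveler to $1625 − $469.20 = $1155.80. Insurer: $7300 − $1155.80 = $6144.20.

$6144.20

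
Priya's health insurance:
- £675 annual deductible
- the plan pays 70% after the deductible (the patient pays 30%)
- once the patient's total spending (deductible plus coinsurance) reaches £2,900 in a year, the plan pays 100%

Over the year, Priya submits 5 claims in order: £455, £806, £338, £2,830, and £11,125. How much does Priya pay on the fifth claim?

£1,098.80

Bill 1, £455: entire amount goes to the deductible. Cost to patient: £455. OOP to date £455.
Bill 2, £806: £220 to deductible, leaving £586; coinsurance £586 × 30% = £175.80. Patient pays £395.80; OOP now £850.80.
Bill 3, £338: deductible already satisfied, so patient's share is 30% × £338 = £101.40. Patient pays £101.40; OOP now £952.20.
Bill 4, £2,830: 30% coinsurance on £2,830 = £849. Patient owes £849 (running OOP £1,801.20).
Bill 5, £11,125: deductible met; 30% of £11,125 = £3,337.50. That would push OOP to £5,138.70, over the £2,900 cap, so patient pays £2,900 − £1,801.20 = £1,098.80.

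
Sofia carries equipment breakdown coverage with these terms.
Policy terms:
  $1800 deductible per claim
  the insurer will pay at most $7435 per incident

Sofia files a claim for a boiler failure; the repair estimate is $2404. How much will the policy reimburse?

$604

Subtract the deductible: $2404 − $1800 = $604.
That's under the $7435 cap, so the insurer reimburses the full $604.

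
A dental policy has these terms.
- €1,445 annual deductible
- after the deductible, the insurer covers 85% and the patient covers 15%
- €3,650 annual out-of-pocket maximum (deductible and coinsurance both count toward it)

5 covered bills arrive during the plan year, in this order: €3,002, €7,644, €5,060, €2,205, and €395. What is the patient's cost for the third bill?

Bill 1, €3,002: deductible takes €1,445, €1,557 remains; patient's 15% is €233.55. Patient pays €1,678.55; OOP now €1,678.55.
Bill 2, €7,644: deductible met; 15% of €7,644 = €1,146.60. Patient owes €1,146.60 (running OOP €2,825.15).
Bill 3, €5,060: deductible met; 15% of €5,060 = €759. Patient owes €759 (running OOP €3,584.15).

€759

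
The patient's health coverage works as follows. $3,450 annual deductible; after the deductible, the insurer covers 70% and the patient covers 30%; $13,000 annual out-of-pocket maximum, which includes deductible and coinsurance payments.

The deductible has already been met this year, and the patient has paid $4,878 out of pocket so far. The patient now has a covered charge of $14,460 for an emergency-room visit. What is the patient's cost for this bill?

The deductible is already satisfied, so the full bill goes to coinsurance.
Patient's 30% share of $14,460 is $4,338.
Total out-of-pocket so far would be $4,878 + $4,338 = $9,216, below the $13,000 cap — no reduction.

$4,338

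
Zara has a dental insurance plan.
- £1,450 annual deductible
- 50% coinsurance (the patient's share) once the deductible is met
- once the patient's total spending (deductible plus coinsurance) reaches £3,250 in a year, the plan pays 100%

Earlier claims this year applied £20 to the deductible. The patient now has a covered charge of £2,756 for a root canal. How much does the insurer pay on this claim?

Deductible still to meet: £1,450 − £20 = £1,430.
That leaves £2,756 − £1,430 = £1,326 for coinsurance.
Coinsurance: £1,326 × 50% = £663.
Patient responsibility before any cap: £1,430 + £663 = £2,093.
Year-to-date out-of-pocket becomes £20 + £2,093 = £2,113, still under the £3,250 maximum, so no cap applies.
Insurer pays the balance: £2,756 − £2,093 = £663.

£663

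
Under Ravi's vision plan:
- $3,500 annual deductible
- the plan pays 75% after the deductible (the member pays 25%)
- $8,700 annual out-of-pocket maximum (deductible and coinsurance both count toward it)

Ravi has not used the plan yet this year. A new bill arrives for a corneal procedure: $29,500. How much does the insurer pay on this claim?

Nothing has been paid toward the $3,500 deductible, so the first $3,500 of this charge is applied there.
That leaves $29,500 − $3,500 = $26,000 for coinsurance.
25% of $26,000 = $6,500 falls to the member.
That puts the member's cost at $3,500 + $6,500 = $10,000 before any cap.
That would bring total out-of-pocket to $10,000, past the $8,700 cap. The member is capped at $8,700 − $0 = $8,700 on this claim.
The insurer covers the remainder: $29,500 − $8,700 = $20,800.

$20,800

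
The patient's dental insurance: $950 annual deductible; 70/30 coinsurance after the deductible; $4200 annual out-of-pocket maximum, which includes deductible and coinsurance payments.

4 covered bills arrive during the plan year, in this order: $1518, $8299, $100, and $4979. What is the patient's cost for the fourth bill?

Claim 1 — $1518: $950 finishes the deductible; $568 goes to coinsurance; coinsurance $568 × 30% = $170.40. Patient owes $1120.40 (running OOP $1120.40).
Claim 2 — $8299: 30% coinsurance on $8299 = $2489.70. Patient pays $2489.70; OOP now $3610.10.
Claim 3 — $100: deductible met; 30% of $100 = $30. Patient pays $30; OOP now $3640.10.
Claim 4 — $4979: 30% coinsurance on $4979 = $1493.70. That would push OOP to $5133.80, over the $4200 cap, so patient pays $4200 − $3640.10 = $559.90.

$559.90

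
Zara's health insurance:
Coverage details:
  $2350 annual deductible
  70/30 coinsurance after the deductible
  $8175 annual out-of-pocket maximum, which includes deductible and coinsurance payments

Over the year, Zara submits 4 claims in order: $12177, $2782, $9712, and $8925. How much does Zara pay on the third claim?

$2042.30

Claim 1 ($12177): deductible takes $2350, $9827 remains; coinsurance $9827 × 30% = $2948.10. Cost to patient: $5298.10. OOP to date $5298.10.
Claim 2 ($2782): deductible already satisfied, so patient's share is 30% × $2782 = $834.60. Patient owes $834.60 (running OOP $6132.70).
Claim 3 ($9712): 30% coinsurance on $9712 = $2913.60. Adding that to $6132.70 gives $9046.30, past the $8175 cap; patient pays only $8175 − $6132.70 = $2042.30.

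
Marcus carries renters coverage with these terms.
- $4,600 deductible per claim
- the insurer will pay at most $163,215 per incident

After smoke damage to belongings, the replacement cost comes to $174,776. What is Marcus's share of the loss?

$11,561

Less the $4,600 deductible: $174,776 − $4,600 = $170,176.
The $163,215 per-incident cap binds; insurer pays $163,215.
Out of pocket: $174,776 − $163,215 = $11,561.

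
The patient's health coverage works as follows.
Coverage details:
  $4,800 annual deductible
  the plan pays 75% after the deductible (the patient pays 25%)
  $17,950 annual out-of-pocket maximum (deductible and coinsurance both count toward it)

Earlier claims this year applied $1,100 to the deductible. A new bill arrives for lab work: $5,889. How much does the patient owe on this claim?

$4,247.25

$1,100 of the $4,800 deductible is already met, leaving $3,700.
That leaves $5,889 − $3,700 = $2,189 for coinsurance.
Patient's 25% share of $2,189 is $547.25.
That puts the patient's cost at $3,700 + $547.25 = $4,247.25 before any cap.
Total out-of-pocket so far would be $1,100 + $4,247.25 = $5,347.25, below the $17,950 cap — no reduction.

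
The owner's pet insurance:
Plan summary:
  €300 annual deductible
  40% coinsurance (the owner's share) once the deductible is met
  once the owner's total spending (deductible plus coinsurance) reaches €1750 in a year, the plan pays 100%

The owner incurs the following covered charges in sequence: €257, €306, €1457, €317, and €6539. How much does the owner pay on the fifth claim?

€635.20

#1 (€257): fully absorbed by the deductible. Cost to owner: €257. OOP to date €257.
#2 (€306): €43 finishes the deductible; €263 goes to coinsurance; coinsurance €263 × 40% = €105.20. Owner owes €148.20 (running OOP €405.20).
#3 (€1457): 40% coinsurance on €1457 = €582.80. Cost to owner: €582.80. OOP to date €988.
#4 (€317): deductible already satisfied, so owner's share is 40% × €317 = €126.80. Owner owes €126.80 (running OOP €1114.80).
#5 (€6539): deductible already satisfied, so owner's share is 40% × €6539 = €2615.60. OOP would hit €3730.40 > €1750, so the cap limits the owner to €1750 − €1114.80 = €635.20.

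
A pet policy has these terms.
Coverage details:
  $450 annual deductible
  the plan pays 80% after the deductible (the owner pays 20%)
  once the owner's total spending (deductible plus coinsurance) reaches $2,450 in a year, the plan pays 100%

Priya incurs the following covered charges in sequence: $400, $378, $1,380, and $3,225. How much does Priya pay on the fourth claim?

Bill 1, $400: fully absorbed by the deductible. Owner pays $400; OOP now $400.
Bill 2, $378: $50 to deductible, leaving $328; coinsurance $328 × 20% = $65.60. Owner pays $115.60; OOP now $515.60.
Bill 3, $1,380: deductible already satisfied, so owner's share is 20% × $1,380 = $276. Owner pays $276; OOP now $791.60.
Bill 4, $3,225: 20% coinsurance on $3,225 = $645. Cost to owner: $645. OOP to date $1,436.60.

$645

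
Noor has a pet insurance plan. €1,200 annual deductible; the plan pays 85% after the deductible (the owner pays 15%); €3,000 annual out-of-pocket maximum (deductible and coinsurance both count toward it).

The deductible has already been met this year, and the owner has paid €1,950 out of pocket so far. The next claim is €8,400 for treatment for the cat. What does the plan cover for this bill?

€7,350

The deductible is already satisfied, so the full bill goes to coinsurance.
Coinsurance: €8,400 × 15% = €1,260.
Year-to-date out-of-pocket would reach €1,950 + €1,260 = €3,210, above the €3,000 maximum, so the owner pays only €3,000 − €1,950 = €1,050.
The insurer covers the remainder: €8,400 − €1,050 = €7,350.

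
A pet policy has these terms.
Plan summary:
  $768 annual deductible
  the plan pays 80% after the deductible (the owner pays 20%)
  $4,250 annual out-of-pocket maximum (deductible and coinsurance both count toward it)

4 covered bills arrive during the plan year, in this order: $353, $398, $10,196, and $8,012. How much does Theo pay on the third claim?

$2,052.80

Bill 1, $353: fully absorbed by the deductible. Owner owes $353 (running OOP $353).
Bill 2, $398: entire amount goes to the deductible. Owner owes $398 (running OOP $751).
Bill 3, $10,196: deductible takes $17, $10,179 remains; owner's 20% is $2,035.80. Owner pays $2,052.80; OOP now $2,803.80.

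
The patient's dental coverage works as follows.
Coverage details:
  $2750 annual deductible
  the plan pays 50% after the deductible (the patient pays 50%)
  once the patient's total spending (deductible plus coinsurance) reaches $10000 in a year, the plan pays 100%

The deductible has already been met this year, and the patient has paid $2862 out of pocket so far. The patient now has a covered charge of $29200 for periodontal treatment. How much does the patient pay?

With the deductible met, the entire $29200 is subject to coinsurance.
50% of $29200 = $14600 falls to the patient.
That would bring total out-of-pocket to $17462, past the $10000 cap. The patient is capped at $10000 − $2862 = $7138 on this claim.

$7138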